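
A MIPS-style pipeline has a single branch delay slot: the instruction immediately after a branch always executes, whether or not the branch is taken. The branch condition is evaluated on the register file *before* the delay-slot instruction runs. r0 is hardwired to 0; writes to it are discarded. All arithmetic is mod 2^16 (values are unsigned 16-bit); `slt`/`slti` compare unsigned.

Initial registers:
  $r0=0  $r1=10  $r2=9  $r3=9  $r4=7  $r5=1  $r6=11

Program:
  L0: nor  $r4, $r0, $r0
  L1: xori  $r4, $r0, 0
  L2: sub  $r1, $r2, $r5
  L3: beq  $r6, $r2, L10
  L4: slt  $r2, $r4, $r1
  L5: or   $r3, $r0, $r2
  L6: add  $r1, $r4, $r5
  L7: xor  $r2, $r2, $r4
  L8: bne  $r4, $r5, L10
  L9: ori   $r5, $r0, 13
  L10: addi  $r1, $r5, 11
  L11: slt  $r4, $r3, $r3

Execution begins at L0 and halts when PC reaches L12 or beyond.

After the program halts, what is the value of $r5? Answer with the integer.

13

PC=0  nor  $r4, $r0, $r0     | $r0=0 $r1=10 $r2=9 $r3=9 $r4=65535 $r5=1 $r6=11
PC=1  xori  $r4, $r0, 0      | $r0=0 $r1=10 $r2=9 $r3=9 $r4=0 $r5=1 $r6=11
PC=2  sub  $r1, $r2, $r5     | $r0=0 $r1=8 $r2=9 $r3=9 $r4=0 $r5=1 $r6=11
PC=3  beq  $r6, $r2, L10     | $r0=0 $r1=8 $r2=9 $r3=9 $r4=0 $r5=1 $r6=11  [not taken]
PC=4  slt  $r2, $r4, $r1     | $r0=0 $r1=8 $r2=1 $r3=9 $r4=0 $r5=1 $r6=11
PC=5  or   $r3, $r0, $r2     | $r0=0 $r1=8 $r2=1 $r3=1 $r4=0 $r5=1 $r6=11
PC=6  add  $r1, $r4, $r5     | $r0=0 $r1=1 $r2=1 $r3=1 $r4=0 $r5=1 $r6=11
PC=7  xor  $r2, $r2, $r4     | $r0=0 $r1=1 $r2=1 $r3=1 $r4=0 $r5=1 $r6=11
PC=8  bne  $r4, $r5, L10     | $r0=0 $r1=1 $r2=1 $r3=1 $r4=0 $r5=1 $r6=11  [TAKEN]
PC=9  ori   $r5, $r0, 13     | $r0=0 $r1=1 $r2=1 $r3=1 $r4=0 $r5=13 $r6=11
PC=10 addi  $r1, $r5, 11     | $r0=0 $r1=24 $r2=1 $r3=1 $r4=0 $r5=13 $r6=11
PC=11 slt  $r4, $r3, $r3     | $r0=0 $r1=24 $r2=1 $r3=1 $r4=0 $r5=13 $r6=11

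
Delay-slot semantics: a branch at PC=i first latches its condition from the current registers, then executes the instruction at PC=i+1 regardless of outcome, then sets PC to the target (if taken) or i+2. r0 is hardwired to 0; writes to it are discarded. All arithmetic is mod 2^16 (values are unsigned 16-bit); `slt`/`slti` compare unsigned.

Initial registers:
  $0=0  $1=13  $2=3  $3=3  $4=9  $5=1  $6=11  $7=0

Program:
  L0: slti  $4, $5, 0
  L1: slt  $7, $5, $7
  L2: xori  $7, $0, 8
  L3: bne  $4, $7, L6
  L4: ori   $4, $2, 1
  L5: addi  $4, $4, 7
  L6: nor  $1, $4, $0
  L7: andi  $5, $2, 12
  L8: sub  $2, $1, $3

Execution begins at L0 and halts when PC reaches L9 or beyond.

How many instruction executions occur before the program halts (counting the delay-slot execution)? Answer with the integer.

  step pc=0: slti  $4, $5, 0  regs=(0,13,3,3,0,1,11,0)
  step pc=1: slt  $7, $5, $7  regs=(0,13,3,3,0,1,11,0)
  step pc=2: xori  $7, $0, 8  regs=(0,13,3,3,0,1,11,8)
  step pc=3: bne  $4, $7, L6  cond=T  regs=(0,13,3,3,0,1,11,8)
  step pc=4: ori   $4, $2, 1  regs=(0,13,3,3,3,1,11,8)
  step pc=6: nor  $1, $4, $0  regs=(0,65532,3,3,3,1,11,8)
  step pc=7: andi  $5, $2, 12  regs=(0,65532,3,3,3,0,11,8)
  step pc=8: sub  $2, $1, $3  regs=(0,65532,65529,3,3,0,11,8)

8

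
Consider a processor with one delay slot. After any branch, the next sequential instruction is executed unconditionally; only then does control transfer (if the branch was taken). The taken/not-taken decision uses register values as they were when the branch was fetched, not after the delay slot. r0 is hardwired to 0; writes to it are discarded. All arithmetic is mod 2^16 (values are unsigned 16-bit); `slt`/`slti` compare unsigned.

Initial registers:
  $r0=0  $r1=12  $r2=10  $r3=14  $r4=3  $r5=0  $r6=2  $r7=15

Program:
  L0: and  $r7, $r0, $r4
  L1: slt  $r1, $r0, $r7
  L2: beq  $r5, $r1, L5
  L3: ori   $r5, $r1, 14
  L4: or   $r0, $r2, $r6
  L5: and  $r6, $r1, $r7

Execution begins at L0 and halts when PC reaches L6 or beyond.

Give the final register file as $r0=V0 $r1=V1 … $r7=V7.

$r0=0 $r1=0 $r2=10 $r3=14 $r4=3 $r5=14 $r6=0 $r7=0

#0 and  $r7, $r0, $r4 ; 0/12/10/14/3/0/2/0
#1 slt  $r1, $r0, $r7 ; 0/0/10/14/3/0/2/0
#2 beq  $r5, $r1, L5 ; 0/0/10/14/3/0/2/0 ; →target
#3 ori   $r5, $r1, 14 ; 0/0/10/14/3/14/2/0
#5 and  $r6, $r1, $r7 ; 0/0/10/14/3/14/0/0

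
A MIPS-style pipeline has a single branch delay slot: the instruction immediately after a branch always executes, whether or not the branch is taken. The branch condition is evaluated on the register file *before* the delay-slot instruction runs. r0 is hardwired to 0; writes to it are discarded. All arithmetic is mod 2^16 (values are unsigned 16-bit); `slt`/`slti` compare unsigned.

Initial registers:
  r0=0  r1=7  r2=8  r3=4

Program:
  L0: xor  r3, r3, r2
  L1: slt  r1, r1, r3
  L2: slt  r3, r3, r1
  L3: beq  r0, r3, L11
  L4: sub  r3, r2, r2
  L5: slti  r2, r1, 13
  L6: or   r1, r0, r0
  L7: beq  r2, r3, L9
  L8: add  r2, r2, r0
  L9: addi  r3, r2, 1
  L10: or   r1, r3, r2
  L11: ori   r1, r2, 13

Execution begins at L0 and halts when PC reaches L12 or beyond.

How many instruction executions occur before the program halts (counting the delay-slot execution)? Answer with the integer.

6

[0] xor  r3, r3, r2  →  {r0:0, r1:7, r2:8, r3:12}
[1] slt  r1, r1, r3  →  {r0:0, r1:1, r2:8, r3:12}
[2] slt  r3, r3, r1  →  {r0:0, r1:1, r2:8, r3:0}
[3] beq  r0, r3, L11  →  {r0:0, r1:1, r2:8, r3:0}  ⟨branch taken⟩
[4] sub  r3, r2, r2  →  {r0:0, r1:1, r2:8, r3:0}
[11] ori   r1, r2, 13  →  {r0:0, r1:13, r2:8, r3:0}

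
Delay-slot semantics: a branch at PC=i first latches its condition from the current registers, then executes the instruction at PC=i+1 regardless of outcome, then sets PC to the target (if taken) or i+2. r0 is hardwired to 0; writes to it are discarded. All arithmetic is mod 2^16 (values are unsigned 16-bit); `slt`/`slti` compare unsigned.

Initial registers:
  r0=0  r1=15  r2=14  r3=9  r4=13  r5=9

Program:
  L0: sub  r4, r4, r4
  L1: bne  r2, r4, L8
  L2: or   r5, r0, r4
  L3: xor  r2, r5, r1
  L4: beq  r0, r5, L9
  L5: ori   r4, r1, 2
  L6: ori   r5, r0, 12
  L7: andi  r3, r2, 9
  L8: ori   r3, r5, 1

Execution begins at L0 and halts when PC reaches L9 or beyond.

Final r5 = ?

0

  step pc=0: sub  r4, r4, r4  regs=(0,15,14,9,0,9)
  step pc=1: bne  r2, r4, L8  cond=T  regs=(0,15,14,9,0,9)
  step pc=2: or   r5, r0, r4  regs=(0,15,14,9,0,0)
  step pc=8: ori   r3, r5, 1  regs=(0,15,14,1,0,0)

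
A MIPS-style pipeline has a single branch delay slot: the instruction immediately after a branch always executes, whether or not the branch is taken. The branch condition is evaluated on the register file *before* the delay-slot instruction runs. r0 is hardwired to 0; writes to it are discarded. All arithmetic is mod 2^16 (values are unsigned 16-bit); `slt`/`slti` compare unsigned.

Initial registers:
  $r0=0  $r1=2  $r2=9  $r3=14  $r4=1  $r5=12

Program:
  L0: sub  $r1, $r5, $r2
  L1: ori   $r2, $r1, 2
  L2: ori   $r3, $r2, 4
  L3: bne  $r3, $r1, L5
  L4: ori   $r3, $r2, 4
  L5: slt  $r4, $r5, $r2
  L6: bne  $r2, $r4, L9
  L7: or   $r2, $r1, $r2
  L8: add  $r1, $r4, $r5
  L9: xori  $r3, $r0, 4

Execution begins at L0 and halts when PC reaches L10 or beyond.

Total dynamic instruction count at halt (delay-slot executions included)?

9

[0] sub  $r1, $r5, $r2  →  {$r0:0, $r1:3, $r2:9, $r3:14, $r4:1, $r5:12}
[1] ori   $r2, $r1, 2  →  {$r0:0, $r1:3, $r2:3, $r3:14, $r4:1, $r5:12}
[2] ori   $r3, $r2, 4  →  {$r0:0, $r1:3, $r2:3, $r3:7, $r4:1, $r5:12}
[3] bne  $r3, $r1, L5  →  {$r0:0, $r1:3, $r2:3, $r3:7, $r4:1, $r5:12}  ⟨branch taken⟩
[4] ori   $r3, $r2, 4  →  {$r0:0, $r1:3, $r2:3, $r3:7, $r4:1, $r5:12}
[5] slt  $r4, $r5, $r2  →  {$r0:0, $r1:3, $r2:3, $r3:7, $r4:0, $r5:12}
[6] bne  $r2, $r4, L9  →  {$r0:0, $r1:3, $r2:3, $r3:7, $r4:0, $r5:12}  ⟨branch taken⟩
[7] or   $r2, $r1, $r2  →  {$r0:0, $r1:3, $r2:3, $r3:7, $r4:0, $r5:12}
[9] xori  $r3, $r0, 4  →  {$r0:0, $r1:3, $r2:3, $r3:4, $r4:0, $r5:12}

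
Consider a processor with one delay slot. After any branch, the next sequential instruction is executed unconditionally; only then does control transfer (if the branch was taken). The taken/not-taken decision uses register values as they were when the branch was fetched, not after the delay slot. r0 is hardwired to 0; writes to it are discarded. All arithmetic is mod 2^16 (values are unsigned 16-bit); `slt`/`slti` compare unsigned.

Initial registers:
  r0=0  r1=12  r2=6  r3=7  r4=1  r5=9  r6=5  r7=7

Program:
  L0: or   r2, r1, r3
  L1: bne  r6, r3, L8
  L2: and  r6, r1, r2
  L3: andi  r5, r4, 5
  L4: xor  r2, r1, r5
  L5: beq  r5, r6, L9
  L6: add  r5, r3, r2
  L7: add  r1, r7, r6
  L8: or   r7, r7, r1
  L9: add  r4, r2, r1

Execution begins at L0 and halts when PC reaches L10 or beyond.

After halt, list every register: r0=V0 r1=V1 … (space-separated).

  step pc=0: or   r2, r1, r3  regs=(0,12,15,7,1,9,5,7)
  step pc=1: bne  r6, r3, L8  cond=T  regs=(0,12,15,7,1,9,5,7)
  step pc=2: and  r6, r1, r2  regs=(0,12,15,7,1,9,12,7)
  step pc=8: or   r7, r7, r1  regs=(0,12,15,7,1,9,12,15)
  step pc=9: add  r4, r2, r1  regs=(0,12,15,7,27,9,12,15)

r0=0 r1=12 r2=15 r3=7 r4=27 r5=9 r6=12 r7=15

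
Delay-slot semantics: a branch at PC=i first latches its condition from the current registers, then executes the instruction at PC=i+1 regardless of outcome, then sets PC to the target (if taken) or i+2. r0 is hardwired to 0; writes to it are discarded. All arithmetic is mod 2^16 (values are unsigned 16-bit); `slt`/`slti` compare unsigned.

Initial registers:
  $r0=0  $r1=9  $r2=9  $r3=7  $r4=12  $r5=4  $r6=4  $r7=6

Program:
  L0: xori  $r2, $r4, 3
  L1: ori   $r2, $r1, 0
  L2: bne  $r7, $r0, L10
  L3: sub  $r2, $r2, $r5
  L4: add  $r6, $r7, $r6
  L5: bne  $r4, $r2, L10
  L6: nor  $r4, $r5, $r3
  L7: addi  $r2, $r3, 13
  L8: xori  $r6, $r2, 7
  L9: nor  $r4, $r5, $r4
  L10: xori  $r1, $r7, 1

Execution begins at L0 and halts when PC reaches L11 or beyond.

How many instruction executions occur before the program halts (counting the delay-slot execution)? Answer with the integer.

5

[0] xori  $r2, $r4, 3  →  {$r0:0, $r1:9, $r2:15, $r3:7, $r4:12, $r5:4, $r6:4, $r7:6}
[1] ori   $r2, $r1, 0  →  {$r0:0, $r1:9, $r2:9, $r3:7, $r4:12, $r5:4, $r6:4, $r7:6}
[2] bne  $r7, $r0, L10  →  {$r0:0, $r1:9, $r2:9, $r3:7, $r4:12, $r5:4, $r6:4, $r7:6}  ⟨branch taken⟩
[3] sub  $r2, $r2, $r5  →  {$r0:0, $r1:9, $r2:5, $r3:7, $r4:12, $r5:4, $r6:4, $r7:6}
[10] xori  $r1, $r7, 1  →  {$r0:0, $r1:7, $r2:5, $r3:7, $r4:12, $r5:4, $r6:4, $r7:6}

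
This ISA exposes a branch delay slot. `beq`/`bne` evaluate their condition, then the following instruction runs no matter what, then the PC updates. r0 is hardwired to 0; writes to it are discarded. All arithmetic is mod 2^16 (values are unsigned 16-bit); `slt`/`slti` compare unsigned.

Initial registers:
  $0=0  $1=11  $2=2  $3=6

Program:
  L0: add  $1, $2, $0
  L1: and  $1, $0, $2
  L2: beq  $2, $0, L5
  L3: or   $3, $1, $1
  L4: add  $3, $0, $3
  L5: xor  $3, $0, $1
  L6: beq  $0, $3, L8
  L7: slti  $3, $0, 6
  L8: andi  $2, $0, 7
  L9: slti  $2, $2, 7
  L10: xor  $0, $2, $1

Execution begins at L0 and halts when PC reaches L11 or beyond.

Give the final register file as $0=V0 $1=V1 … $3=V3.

$0=0 $1=0 $2=1 $3=1

[0] add  $1, $2, $0  →  {$0:0, $1:2, $2:2, $3:6}
[1] and  $1, $0, $2  →  {$0:0, $1:0, $2:2, $3:6}
[2] beq  $2, $0, L5  →  {$0:0, $1:0, $2:2, $3:6}  ⟨branch fallthrough⟩
[3] or   $3, $1, $1  →  {$0:0, $1:0, $2:2, $3:0}
[4] add  $3, $0, $3  →  {$0:0, $1:0, $2:2, $3:0}
[5] xor  $3, $0, $1  →  {$0:0, $1:0, $2:2, $3:0}
[6] beq  $0, $3, L8  →  {$0:0, $1:0, $2:2, $3:0}  ⟨branch taken⟩
[7] slti  $3, $0, 6  →  {$0:0, $1:0, $2:2, $3:1}
[8] andi  $2, $0, 7  →  {$0:0, $1:0, $2:0, $3:1}
[9] slti  $2, $2, 7  →  {$0:0, $1:0, $2:1, $3:1}
[10] xor  $0, $2, $1  →  {$0:0, $1:0, $2:1, $3:1}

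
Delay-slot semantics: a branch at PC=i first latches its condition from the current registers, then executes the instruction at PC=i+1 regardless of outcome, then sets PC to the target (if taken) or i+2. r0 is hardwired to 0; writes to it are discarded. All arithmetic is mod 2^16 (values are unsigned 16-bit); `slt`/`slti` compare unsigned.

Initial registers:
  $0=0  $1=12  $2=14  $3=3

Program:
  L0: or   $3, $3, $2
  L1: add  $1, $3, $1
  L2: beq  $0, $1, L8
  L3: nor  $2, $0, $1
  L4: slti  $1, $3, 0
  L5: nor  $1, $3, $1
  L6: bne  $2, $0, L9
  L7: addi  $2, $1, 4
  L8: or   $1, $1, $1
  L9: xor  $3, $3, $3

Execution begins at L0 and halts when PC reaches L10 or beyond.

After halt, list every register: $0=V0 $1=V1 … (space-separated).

$0=0 $1=65520 $2=65524 $3=0

  step pc=0: or   $3, $3, $2  regs=(0,12,14,15)
  step pc=1: add  $1, $3, $1  regs=(0,27,14,15)
  step pc=2: beq  $0, $1, L8  cond=F  regs=(0,27,14,15)
  step pc=3: nor  $2, $0, $1  regs=(0,27,65508,15)
  step pc=4: slti  $1, $3, 0  regs=(0,0,65508,15)
  step pc=5: nor  $1, $3, $1  regs=(0,65520,65508,15)
  step pc=6: bne  $2, $0, L9  cond=T  regs=(0,65520,65508,15)
  step pc=7: addi  $2, $1, 4  regs=(0,65520,65524,15)
  step pc=9: xor  $3, $3, $3  regs=(0,65520,65524,0)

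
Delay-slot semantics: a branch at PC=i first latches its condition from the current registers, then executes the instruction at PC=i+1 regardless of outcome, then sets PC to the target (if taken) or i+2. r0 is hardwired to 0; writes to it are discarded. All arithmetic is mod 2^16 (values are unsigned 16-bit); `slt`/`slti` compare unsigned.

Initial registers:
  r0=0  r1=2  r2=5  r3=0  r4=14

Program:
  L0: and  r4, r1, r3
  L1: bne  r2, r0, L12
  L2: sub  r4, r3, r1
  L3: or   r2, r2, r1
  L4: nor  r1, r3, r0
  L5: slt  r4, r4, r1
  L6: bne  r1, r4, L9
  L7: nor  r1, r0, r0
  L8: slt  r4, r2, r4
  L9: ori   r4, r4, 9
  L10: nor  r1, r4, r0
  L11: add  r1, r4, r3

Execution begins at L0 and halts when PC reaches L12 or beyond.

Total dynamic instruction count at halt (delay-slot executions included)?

  step pc=0: and  r4, r1, r3  regs=(0,2,5,0,0)
  step pc=1: bne  r2, r0, L12  cond=T  regs=(0,2,5,0,0)
  step pc=2: sub  r4, r3, r1  regs=(0,2,5,0,65534)

3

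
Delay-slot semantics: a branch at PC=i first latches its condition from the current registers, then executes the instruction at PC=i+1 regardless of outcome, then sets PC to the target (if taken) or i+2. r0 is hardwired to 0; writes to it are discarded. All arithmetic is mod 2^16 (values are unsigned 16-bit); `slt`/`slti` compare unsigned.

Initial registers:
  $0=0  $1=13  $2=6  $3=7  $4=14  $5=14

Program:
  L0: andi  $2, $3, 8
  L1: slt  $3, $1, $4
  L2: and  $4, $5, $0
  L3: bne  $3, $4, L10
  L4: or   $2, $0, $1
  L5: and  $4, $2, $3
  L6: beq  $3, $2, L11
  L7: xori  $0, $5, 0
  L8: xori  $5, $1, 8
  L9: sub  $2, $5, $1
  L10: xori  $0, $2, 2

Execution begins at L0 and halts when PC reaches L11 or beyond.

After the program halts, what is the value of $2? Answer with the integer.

13

#0 andi  $2, $3, 8 ; 0/13/0/7/14/14
#1 slt  $3, $1, $4 ; 0/13/0/1/14/14
#2 and  $4, $5, $0 ; 0/13/0/1/0/14
#3 bne  $3, $4, L10 ; 0/13/0/1/0/14 ; →target
#4 or   $2, $0, $1 ; 0/13/13/1/0/14
#10 xori  $0, $2, 2 ; 0/13/13/1/0/14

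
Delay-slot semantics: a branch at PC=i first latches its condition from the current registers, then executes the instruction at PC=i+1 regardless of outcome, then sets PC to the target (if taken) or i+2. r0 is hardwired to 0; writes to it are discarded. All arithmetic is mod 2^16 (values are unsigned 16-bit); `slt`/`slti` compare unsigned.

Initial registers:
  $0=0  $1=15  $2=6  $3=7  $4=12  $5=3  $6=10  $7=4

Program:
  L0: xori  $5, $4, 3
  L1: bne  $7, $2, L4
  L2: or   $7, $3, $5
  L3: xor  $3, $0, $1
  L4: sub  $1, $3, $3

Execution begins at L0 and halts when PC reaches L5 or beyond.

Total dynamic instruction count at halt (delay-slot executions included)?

[0] xori  $5, $4, 3  →  {$0:0, $1:15, $2:6, $3:7, $4:12, $5:15, $6:10, $7:4}
[1] bne  $7, $2, L4  →  {$0:0, $1:15, $2:6, $3:7, $4:12, $5:15, $6:10, $7:4}  ⟨branch taken⟩
[2] or   $7, $3, $5  →  {$0:0, $1:15, $2:6, $3:7, $4:12, $5:15, $6:10, $7:15}
[4] sub  $1, $3, $3  →  {$0:0, $1:0, $2:6, $3:7, $4:12, $5:15, $6:10, $7:15}

4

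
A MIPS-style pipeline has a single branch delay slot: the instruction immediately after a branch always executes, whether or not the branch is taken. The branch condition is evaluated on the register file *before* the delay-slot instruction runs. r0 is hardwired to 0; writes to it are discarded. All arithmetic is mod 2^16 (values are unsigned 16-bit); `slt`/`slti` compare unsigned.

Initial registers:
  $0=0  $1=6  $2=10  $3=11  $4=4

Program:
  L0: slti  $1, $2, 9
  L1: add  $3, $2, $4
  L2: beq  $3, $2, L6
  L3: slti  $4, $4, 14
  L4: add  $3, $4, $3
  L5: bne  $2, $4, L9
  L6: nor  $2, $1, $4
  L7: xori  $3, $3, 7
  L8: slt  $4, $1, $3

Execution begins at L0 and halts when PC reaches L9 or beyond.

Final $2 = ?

[0] slti  $1, $2, 9  →  {$0:0, $1:0, $2:10, $3:11, $4:4}
[1] add  $3, $2, $4  →  {$0:0, $1:0, $2:10, $3:14, $4:4}
[2] beq  $3, $2, L6  →  {$0:0, $1:0, $2:10, $3:14, $4:4}  ⟨branch fallthrough⟩
[3] slti  $4, $4, 14  →  {$0:0, $1:0, $2:10, $3:14, $4:1}
[4] add  $3, $4, $3  →  {$0:0, $1:0, $2:10, $3:15, $4:1}
[5] bne  $2, $4, L9  →  {$0:0, $1:0, $2:10, $3:15, $4:1}  ⟨branch taken⟩
[6] nor  $2, $1, $4  →  {$0:0, $1:0, $2:65534, $3:15, $4:1}

65534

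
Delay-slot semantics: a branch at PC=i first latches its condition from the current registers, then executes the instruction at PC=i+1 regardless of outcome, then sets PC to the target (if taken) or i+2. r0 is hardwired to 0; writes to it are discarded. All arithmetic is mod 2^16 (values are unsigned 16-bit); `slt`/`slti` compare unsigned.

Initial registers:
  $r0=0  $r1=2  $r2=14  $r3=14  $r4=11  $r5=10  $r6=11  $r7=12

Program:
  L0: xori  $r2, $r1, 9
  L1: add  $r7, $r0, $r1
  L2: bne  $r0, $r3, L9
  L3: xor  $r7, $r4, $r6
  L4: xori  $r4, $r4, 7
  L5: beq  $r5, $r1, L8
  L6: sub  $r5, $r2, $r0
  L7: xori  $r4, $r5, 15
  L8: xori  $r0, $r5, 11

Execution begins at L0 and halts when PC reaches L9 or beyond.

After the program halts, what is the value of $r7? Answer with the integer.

0

#0 xori  $r2, $r1, 9 ; 0/2/11/14/11/10/11/12
#1 add  $r7, $r0, $r1 ; 0/2/11/14/11/10/11/2
#2 bne  $r0, $r3, L9 ; 0/2/11/14/11/10/11/2 ; →target
#3 xor  $r7, $r4, $r6 ; 0/2/11/14/11/10/11/0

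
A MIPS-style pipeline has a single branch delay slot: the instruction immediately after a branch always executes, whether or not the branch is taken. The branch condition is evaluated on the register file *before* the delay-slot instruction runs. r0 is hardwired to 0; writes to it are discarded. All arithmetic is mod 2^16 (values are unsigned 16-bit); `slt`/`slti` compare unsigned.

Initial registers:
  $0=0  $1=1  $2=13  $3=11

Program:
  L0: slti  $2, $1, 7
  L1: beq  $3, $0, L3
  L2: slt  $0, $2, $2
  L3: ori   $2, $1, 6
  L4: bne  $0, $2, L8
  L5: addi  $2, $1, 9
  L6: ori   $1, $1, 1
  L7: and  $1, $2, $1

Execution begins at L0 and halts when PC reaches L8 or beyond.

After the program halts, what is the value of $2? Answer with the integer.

10

[0] slti  $2, $1, 7  →  {$0:0, $1:1, $2:1, $3:11}
[1] beq  $3, $0, L3  →  {$0:0, $1:1, $2:1, $3:11}  ⟨branch fallthrough⟩
[2] slt  $0, $2, $2  →  {$0:0, $1:1, $2:1, $3:11}
[3] ori   $2, $1, 6  →  {$0:0, $1:1, $2:7, $3:11}
[4] bne  $0, $2, L8  →  {$0:0, $1:1, $2:7, $3:11}  ⟨branch taken⟩
[5] addi  $2, $1, 9  →  {$0:0, $1:1, $2:10, $3:11}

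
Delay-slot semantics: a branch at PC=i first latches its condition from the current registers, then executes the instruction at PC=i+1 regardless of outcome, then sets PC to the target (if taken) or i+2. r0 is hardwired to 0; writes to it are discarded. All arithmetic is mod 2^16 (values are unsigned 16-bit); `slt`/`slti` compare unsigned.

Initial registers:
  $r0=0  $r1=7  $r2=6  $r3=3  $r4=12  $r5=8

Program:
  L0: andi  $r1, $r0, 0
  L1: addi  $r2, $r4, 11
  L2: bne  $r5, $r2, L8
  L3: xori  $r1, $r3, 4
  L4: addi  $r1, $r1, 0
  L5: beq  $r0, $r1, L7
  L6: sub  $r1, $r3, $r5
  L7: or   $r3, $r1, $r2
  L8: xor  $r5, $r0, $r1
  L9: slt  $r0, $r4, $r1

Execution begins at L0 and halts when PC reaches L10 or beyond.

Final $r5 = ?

7

  step pc=0: andi  $r1, $r0, 0  regs=(0,0,6,3,12,8)
  step pc=1: addi  $r2, $r4, 11  regs=(0,0,23,3,12,8)
  step pc=2: bne  $r5, $r2, L8  cond=T  regs=(0,0,23,3,12,8)
  step pc=3: xori  $r1, $r3, 4  regs=(0,7,23,3,12,8)
  step pc=8: xor  $r5, $r0, $r1  regs=(0,7,23,3,12,7)
  step pc=9: slt  $r0, $r4, $r1  regs=(0,7,23,3,12,7)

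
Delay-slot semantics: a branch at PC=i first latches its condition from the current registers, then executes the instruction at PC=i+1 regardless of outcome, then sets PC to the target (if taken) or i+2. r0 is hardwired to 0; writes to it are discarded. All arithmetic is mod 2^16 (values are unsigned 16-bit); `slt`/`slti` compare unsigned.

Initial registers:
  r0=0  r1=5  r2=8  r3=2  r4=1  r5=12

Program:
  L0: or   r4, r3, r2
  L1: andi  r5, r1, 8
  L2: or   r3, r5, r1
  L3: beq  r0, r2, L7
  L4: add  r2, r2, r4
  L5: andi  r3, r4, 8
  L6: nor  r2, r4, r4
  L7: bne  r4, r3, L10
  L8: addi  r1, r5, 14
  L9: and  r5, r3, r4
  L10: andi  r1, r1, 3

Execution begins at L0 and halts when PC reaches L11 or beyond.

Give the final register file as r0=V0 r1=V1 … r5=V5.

r0=0 r1=2 r2=65525 r3=8 r4=10 r5=0

[0] or   r4, r3, r2  →  {r0:0, r1:5, r2:8, r3:2, r4:10, r5:12}
[1] andi  r5, r1, 8  →  {r0:0, r1:5, r2:8, r3:2, r4:10, r5:0}
[2] or   r3, r5, r1  →  {r0:0, r1:5, r2:8, r3:5, r4:10, r5:0}
[3] beq  r0, r2, L7  →  {r0:0, r1:5, r2:8, r3:5, r4:10, r5:0}  ⟨branch fallthrough⟩
[4] add  r2, r2, r4  →  {r0:0, r1:5, r2:18, r3:5, r4:10, r5:0}
[5] andi  r3, r4, 8  →  {r0:0, r1:5, r2:18, r3:8, r4:10, r5:0}
[6] nor  r2, r4, r4  →  {r0:0, r1:5, r2:65525, r3:8, r4:10, r5:0}
[7] bne  r4, r3, L10  →  {r0:0, r1:5, r2:65525, r3:8, r4:10, r5:0}  ⟨branch taken⟩
[8] addi  r1, r5, 14  →  {r0:0, r1:14, r2:65525, r3:8, r4:10, r5:0}
[10] andi  r1, r1, 3  →  {r0:0, r1:2, r2:65525, r3:8, r4:10, r5:0}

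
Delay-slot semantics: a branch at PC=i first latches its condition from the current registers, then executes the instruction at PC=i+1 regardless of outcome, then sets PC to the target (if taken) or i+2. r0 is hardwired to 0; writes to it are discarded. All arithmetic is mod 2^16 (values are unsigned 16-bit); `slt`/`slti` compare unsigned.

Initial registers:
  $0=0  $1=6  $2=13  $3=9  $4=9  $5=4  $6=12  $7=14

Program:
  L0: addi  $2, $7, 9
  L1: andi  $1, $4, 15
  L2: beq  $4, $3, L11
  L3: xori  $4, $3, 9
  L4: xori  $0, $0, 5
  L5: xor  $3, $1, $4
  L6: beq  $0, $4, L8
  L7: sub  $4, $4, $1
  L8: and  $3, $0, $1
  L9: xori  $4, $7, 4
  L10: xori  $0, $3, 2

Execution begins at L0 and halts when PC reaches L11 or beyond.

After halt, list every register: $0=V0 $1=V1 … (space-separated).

$0=0 $1=9 $2=23 $3=9 $4=0 $5=4 $6=12 $7=14

  step pc=0: addi  $2, $7, 9  regs=(0,6,23,9,9,4,12,14)
  step pc=1: andi  $1, $4, 15  regs=(0,9,23,9,9,4,12,14)
  step pc=2: beq  $4, $3, L11  cond=T  regs=(0,9,23,9,9,4,12,14)
  step pc=3: xori  $4, $3, 9  regs=(0,9,23,9,0,4,12,14)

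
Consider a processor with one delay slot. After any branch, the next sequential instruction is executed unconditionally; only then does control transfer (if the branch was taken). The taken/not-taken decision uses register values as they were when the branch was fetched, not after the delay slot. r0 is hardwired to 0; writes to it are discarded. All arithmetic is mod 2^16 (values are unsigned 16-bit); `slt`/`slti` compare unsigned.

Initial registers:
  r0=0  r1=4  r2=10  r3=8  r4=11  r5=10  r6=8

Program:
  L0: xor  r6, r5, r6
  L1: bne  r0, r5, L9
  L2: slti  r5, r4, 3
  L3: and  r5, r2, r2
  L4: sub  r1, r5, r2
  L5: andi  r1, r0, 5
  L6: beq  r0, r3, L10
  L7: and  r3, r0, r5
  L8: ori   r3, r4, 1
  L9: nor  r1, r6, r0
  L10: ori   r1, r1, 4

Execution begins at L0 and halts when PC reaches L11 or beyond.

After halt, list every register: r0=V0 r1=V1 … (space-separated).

#0 xor  r6, r5, r6 ; 0/4/10/8/11/10/2
#1 bne  r0, r5, L9 ; 0/4/10/8/11/10/2 ; →target
#2 slti  r5, r4, 3 ; 0/4/10/8/11/0/2
#9 nor  r1, r6, r0 ; 0/65533/10/8/11/0/2
#10 ori   r1, r1, 4 ; 0/65533/10/8/11/0/2

r0=0 r1=65533 r2=10 r3=8 r4=11 r5=0 r6=2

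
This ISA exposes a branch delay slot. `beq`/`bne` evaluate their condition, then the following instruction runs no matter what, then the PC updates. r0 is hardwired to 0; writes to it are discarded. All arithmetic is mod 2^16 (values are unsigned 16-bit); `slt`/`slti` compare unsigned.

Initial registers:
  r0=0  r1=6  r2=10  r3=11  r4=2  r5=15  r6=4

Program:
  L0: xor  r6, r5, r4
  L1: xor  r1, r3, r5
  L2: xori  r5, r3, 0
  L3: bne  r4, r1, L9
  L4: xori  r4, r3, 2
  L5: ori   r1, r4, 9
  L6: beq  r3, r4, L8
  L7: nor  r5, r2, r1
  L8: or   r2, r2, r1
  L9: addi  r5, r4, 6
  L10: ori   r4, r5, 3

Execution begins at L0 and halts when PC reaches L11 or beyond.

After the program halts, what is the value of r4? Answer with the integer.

PC=0  xor  r6, r5, r4        | r0=0 r1=6 r2=10 r3=11 r4=2 r5=15 r6=13
PC=1  xor  r1, r3, r5        | r0=0 r1=4 r2=10 r3=11 r4=2 r5=15 r6=13
PC=2  xori  r5, r3, 0        | r0=0 r1=4 r2=10 r3=11 r4=2 r5=11 r6=13
PC=3  bne  r4, r1, L9        | r0=0 r1=4 r2=10 r3=11 r4=2 r5=11 r6=13  [TAKEN]
PC=4  xori  r4, r3, 2        | r0=0 r1=4 r2=10 r3=11 r4=9 r5=11 r6=13
PC=9  addi  r5, r4, 6        | r0=0 r1=4 r2=10 r3=11 r4=9 r5=15 r6=13
PC=10 ori   r4, r5, 3        | r0=0 r1=4 r2=10 r3=11 r4=15 r5=15 r6=13

15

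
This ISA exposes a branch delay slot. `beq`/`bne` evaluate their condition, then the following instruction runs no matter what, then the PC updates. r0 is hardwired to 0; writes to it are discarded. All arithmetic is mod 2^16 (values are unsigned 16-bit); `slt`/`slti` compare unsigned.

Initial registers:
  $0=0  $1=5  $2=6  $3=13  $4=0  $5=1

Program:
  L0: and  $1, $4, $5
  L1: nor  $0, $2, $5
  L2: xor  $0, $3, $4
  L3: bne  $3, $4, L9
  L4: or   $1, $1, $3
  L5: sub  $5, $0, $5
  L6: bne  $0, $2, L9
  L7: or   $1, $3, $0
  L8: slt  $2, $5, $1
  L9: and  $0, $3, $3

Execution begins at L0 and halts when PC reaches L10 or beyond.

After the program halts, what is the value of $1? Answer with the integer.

13

#0 and  $1, $4, $5 ; 0/0/6/13/0/1
#1 nor  $0, $2, $5 ; 0/0/6/13/0/1
#2 xor  $0, $3, $4 ; 0/0/6/13/0/1
#3 bne  $3, $4, L9 ; 0/0/6/13/0/1 ; →target
#4 or   $1, $1, $3 ; 0/13/6/13/0/1
#9 and  $0, $3, $3 ; 0/13/6/13/0/1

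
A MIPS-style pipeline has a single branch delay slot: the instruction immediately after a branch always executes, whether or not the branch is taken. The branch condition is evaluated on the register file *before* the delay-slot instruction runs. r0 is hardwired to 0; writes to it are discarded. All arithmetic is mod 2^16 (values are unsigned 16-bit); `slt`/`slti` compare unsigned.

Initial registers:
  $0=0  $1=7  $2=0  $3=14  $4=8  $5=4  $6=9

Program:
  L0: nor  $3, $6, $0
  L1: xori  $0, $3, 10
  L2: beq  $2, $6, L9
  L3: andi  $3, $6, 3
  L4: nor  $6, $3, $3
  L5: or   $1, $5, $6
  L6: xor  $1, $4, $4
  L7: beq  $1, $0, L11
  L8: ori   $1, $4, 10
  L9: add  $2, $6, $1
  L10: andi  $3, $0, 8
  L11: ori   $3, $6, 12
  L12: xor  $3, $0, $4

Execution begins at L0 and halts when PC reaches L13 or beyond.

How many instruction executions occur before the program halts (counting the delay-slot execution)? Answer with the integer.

11

  step pc=0: nor  $3, $6, $0  regs=(0,7,0,65526,8,4,9)
  step pc=1: xori  $0, $3, 10  regs=(0,7,0,65526,8,4,9)
  step pc=2: beq  $2, $6, L9  cond=F  regs=(0,7,0,65526,8,4,9)
  step pc=3: andi  $3, $6, 3  regs=(0,7,0,1,8,4,9)
  step pc=4: nor  $6, $3, $3  regs=(0,7,0,1,8,4,65534)
  step pc=5: or   $1, $5, $6  regs=(0,65534,0,1,8,4,65534)
  step pc=6: xor  $1, $4, $4  regs=(0,0,0,1,8,4,65534)
  step pc=7: beq  $1, $0, L11  cond=T  regs=(0,0,0,1,8,4,65534)
  step pc=8: ori   $1, $4, 10  regs=(0,10,0,1,8,4,65534)
  step pc=11: ori   $3, $6, 12  regs=(0,10,0,65534,8,4,65534)
  step pc=12: xor  $3, $0, $4  regs=(0,10,0,8,8,4,65534)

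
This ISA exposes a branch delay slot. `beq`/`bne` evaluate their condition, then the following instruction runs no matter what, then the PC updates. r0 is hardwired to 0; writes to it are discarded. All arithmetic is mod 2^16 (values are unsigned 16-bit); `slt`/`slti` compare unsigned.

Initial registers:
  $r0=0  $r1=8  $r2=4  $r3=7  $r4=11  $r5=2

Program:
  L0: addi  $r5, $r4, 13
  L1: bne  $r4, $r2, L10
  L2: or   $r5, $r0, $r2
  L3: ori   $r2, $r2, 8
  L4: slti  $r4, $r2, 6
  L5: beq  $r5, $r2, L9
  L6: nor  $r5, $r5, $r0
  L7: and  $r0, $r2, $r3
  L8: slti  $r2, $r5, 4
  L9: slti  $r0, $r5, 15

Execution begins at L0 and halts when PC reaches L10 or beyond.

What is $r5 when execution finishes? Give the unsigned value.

[0] addi  $r5, $r4, 13  →  {$r0:0, $r1:8, $r2:4, $r3:7, $r4:11, $r5:24}
[1] bne  $r4, $r2, L10  →  {$r0:0, $r1:8, $r2:4, $r3:7, $r4:11, $r5:24}  ⟨branch taken⟩
[2] or   $r5, $r0, $r2  →  {$r0:0, $r1:8, $r2:4, $r3:7, $r4:11, $r5:4}

4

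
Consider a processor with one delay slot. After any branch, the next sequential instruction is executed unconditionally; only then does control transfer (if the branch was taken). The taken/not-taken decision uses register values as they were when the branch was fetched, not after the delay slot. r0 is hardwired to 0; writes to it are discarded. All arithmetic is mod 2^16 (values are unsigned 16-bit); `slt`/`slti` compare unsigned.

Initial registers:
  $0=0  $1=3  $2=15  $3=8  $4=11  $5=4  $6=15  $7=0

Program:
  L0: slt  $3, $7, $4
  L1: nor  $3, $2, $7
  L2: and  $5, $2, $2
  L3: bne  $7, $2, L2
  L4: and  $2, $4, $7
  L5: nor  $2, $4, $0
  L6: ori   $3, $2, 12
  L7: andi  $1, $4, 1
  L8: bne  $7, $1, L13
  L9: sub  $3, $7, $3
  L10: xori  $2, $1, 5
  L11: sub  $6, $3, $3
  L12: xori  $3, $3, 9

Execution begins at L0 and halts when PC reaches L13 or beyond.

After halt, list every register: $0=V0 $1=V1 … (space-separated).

[0] slt  $3, $7, $4  →  {$0:0, $1:3, $2:15, $3:1, $4:11, $5:4, $6:15, $7:0}
[1] nor  $3, $2, $7  →  {$0:0, $1:3, $2:15, $3:65520, $4:11, $5:4, $6:15, $7:0}
[2] and  $5, $2, $2  →  {$0:0, $1:3, $2:15, $3:65520, $4:11, $5:15, $6:15, $7:0}
[3] bne  $7, $2, L2  →  {$0:0, $1:3, $2:15, $3:65520, $4:11, $5:15, $6:15, $7:0}  ⟨branch taken⟩
[4] and  $2, $4, $7  →  {$0:0, $1:3, $2:0, $3:65520, $4:11, $5:15, $6:15, $7:0}
[2] and  $5, $2, $2  →  {$0:0, $1:3, $2:0, $3:65520, $4:11, $5:0, $6:15, $7:0}
[3] bne  $7, $2, L2  →  {$0:0, $1:3, $2:0, $3:65520, $4:11, $5:0, $6:15, $7:0}  ⟨branch fallthrough⟩
[4] and  $2, $4, $7  →  {$0:0, $1:3, $2:0, $3:65520, $4:11, $5:0, $6:15, $7:0}
[5] nor  $2, $4, $0  →  {$0:0, $1:3, $2:65524, $3:65520, $4:11, $5:0, $6:15, $7:0}
[6] ori   $3, $2, 12  →  {$0:0, $1:3, $2:65524, $3:65532, $4:11, $5:0, $6:15, $7:0}
[7] andi  $1, $4, 1  →  {$0:0, $1:1, $2:65524, $3:65532, $4:11, $5:0, $6:15, $7:0}
[8] bne  $7, $1, L13  →  {$0:0, $1:1, $2:65524, $3:65532, $4:11, $5:0, $6:15, $7:0}  ⟨branch taken⟩
[9] sub  $3, $7, $3  →  {$0:0, $1:1, $2:65524, $3:4, $4:11, $5:0, $6:15, $7:0}

$0=0 $1=1 $2=65524 $3=4 $4=11 $5=0 $6=15 $7=0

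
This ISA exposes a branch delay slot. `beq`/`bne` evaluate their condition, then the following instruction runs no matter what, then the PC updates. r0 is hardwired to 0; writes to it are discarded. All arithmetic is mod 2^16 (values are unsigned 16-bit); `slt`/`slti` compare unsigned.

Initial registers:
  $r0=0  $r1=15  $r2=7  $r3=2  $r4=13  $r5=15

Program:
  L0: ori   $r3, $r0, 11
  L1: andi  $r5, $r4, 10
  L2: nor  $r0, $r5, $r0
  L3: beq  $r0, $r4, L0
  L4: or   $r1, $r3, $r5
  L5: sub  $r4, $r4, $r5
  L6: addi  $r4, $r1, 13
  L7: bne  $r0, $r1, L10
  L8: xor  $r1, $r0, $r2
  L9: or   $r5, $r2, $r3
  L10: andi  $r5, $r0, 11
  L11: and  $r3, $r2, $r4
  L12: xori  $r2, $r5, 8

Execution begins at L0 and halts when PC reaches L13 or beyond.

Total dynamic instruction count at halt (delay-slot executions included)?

[0] ori   $r3, $r0, 11  →  {$r0:0, $r1:15, $r2:7, $r3:11, $r4:13, $r5:15}
[1] andi  $r5, $r4, 10  →  {$r0:0, $r1:15, $r2:7, $r3:11, $r4:13, $r5:8}
[2] nor  $r0, $r5, $r0  →  {$r0:0, $r1:15, $r2:7, $r3:11, $r4:13, $r5:8}
[3] beq  $r0, $r4, L0  →  {$r0:0, $r1:15, $r2:7, $r3:11, $r4:13, $r5:8}  ⟨branch fallthrough⟩
[4] or   $r1, $r3, $r5  →  {$r0:0, $r1:11, $r2:7, $r3:11, $r4:13, $r5:8}
[5] sub  $r4, $r4, $r5  →  {$r0:0, $r1:11, $r2:7, $r3:11, $r4:5, $r5:8}
[6] addi  $r4, $r1, 13  →  {$r0:0, $r1:11, $r2:7, $r3:11, $r4:24, $r5:8}
[7] bne  $r0, $r1, L10  →  {$r0:0, $r1:11, $r2:7, $r3:11, $r4:24, $r5:8}  ⟨branch taken⟩
[8] xor  $r1, $r0, $r2  →  {$r0:0, $r1:7, $r2:7, $r3:11, $r4:24, $r5:8}
[10] andi  $r5, $r0, 11  →  {$r0:0, $r1:7, $r2:7, $r3:11, $r4:24, $r5:0}
[11] and  $r3, $r2, $r4  →  {$r0:0, $r1:7, $r2:7, $r3:0, $r4:24, $r5:0}
[12] xori  $r2, $r5, 8  →  {$r0:0, $r1:7, $r2:8, $r3:0, $r4:24, $r5:0}

12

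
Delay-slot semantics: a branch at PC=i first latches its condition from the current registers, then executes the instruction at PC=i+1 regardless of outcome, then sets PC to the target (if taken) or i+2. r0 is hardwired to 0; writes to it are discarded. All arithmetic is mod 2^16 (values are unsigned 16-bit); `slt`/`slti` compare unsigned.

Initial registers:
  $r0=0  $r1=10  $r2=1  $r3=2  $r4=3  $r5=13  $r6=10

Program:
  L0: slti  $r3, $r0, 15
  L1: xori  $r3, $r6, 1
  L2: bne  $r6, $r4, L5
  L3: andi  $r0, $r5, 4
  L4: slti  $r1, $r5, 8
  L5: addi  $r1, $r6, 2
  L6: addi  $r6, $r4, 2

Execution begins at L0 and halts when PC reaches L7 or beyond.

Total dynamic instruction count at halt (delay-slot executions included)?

6

  step pc=0: slti  $r3, $r0, 15  regs=(0,10,1,1,3,13,10)
  step pc=1: xori  $r3, $r6, 1  regs=(0,10,1,11,3,13,10)
  step pc=2: bne  $r6, $r4, L5  cond=T  regs=(0,10,1,11,3,13,10)
  step pc=3: andi  $r0, $r5, 4  regs=(0,10,1,11,3,13,10)
  step pc=5: addi  $r1, $r6, 2  regs=(0,12,1,11,3,13,10)
  step pc=6: addi  $r6, $r4, 2  regs=(0,12,1,11,3,13,5)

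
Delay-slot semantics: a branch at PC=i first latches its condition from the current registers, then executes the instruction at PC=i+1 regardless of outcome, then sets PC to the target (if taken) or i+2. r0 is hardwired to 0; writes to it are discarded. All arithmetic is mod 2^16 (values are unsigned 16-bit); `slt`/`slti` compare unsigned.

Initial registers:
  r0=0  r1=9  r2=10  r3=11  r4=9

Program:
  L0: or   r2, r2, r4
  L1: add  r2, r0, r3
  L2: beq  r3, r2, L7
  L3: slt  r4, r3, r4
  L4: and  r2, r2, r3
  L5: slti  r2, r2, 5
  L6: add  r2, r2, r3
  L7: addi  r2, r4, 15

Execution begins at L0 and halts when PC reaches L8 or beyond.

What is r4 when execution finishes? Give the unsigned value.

[0] or   r2, r2, r4  →  {r0:0, r1:9, r2:11, r3:11, r4:9}
[1] add  r2, r0, r3  →  {r0:0, r1:9, r2:11, r3:11, r4:9}
[2] beq  r3, r2, L7  →  {r0:0, r1:9, r2:11, r3:11, r4:9}  ⟨branch taken⟩
[3] slt  r4, r3, r4  →  {r0:0, r1:9, r2:11, r3:11, r4:0}
[7] addi  r2, r4, 15  →  {r0:0, r1:9, r2:15, r3:11, r4:0}

0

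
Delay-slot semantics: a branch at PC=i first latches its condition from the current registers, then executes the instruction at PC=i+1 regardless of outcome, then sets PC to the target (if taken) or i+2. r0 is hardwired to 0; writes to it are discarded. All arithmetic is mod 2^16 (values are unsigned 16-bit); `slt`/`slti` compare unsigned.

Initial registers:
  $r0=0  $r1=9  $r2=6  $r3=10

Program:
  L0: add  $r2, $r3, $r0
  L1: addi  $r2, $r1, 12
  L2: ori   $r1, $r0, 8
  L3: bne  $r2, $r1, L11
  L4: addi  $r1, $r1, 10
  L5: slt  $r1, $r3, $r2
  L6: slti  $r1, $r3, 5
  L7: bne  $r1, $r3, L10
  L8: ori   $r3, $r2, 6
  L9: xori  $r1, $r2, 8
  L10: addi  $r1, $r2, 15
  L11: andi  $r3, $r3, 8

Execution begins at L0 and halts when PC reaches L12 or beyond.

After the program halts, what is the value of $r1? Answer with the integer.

18

  step pc=0: add  $r2, $r3, $r0  regs=(0,9,10,10)
  step pc=1: addi  $r2, $r1, 12  regs=(0,9,21,10)
  step pc=2: ori   $r1, $r0, 8  regs=(0,8,21,10)
  step pc=3: bne  $r2, $r1, L11  cond=T  regs=(0,8,21,10)
  step pc=4: addi  $r1, $r1, 10  regs=(0,18,21,10)
  step pc=11: andi  $r3, $r3, 8  regs=(0,18,21,8)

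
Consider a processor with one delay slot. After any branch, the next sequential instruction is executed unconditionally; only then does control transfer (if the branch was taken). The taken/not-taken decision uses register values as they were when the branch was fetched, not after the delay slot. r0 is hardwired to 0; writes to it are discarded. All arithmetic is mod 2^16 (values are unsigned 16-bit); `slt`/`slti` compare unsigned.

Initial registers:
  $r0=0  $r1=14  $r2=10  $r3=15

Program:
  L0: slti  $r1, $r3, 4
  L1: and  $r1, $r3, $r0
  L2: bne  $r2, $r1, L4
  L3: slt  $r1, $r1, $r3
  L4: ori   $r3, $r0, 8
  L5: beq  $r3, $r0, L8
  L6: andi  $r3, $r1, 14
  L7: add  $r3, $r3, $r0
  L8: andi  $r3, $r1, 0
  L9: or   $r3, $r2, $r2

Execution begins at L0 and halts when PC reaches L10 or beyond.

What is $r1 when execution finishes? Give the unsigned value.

  step pc=0: slti  $r1, $r3, 4  regs=(0,0,10,15)
  step pc=1: and  $r1, $r3, $r0  regs=(0,0,10,15)
  step pc=2: bne  $r2, $r1, L4  cond=T  regs=(0,0,10,15)
  step pc=3: slt  $r1, $r1, $r3  regs=(0,1,10,15)
  step pc=4: ori   $r3, $r0, 8  regs=(0,1,10,8)
  step pc=5: beq  $r3, $r0, L8  cond=F  regs=(0,1,10,8)
  step pc=6: andi  $r3, $r1, 14  regs=(0,1,10,0)
  step pc=7: add  $r3, $r3, $r0  regs=(0,1,10,0)
  step pc=8: andi  $r3, $r1, 0  regs=(0,1,10,0)
  step pc=9: or   $r3, $r2, $r2  regs=(0,1,10,10)

1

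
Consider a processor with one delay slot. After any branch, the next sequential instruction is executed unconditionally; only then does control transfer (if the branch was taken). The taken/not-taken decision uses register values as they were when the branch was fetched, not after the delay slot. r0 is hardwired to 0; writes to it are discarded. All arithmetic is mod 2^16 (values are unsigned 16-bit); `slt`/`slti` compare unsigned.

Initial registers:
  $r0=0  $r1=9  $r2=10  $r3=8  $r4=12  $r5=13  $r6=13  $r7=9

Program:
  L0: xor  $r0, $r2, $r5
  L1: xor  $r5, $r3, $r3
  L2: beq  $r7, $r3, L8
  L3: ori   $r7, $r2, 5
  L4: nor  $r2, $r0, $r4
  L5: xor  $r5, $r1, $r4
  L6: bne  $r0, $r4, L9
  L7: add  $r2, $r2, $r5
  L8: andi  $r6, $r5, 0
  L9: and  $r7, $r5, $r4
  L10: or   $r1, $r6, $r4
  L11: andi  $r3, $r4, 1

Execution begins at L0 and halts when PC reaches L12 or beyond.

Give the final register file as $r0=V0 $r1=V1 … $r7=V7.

$r0=0 $r1=13 $r2=65528 $r3=0 $r4=12 $r5=5 $r6=13 $r7=4

[0] xor  $r0, $r2, $r5  →  {$r0:0, $r1:9, $r2:10, $r3:8, $r4:12, $r5:13, $r6:13, $r7:9}
[1] xor  $r5, $r3, $r3  →  {$r0:0, $r1:9, $r2:10, $r3:8, $r4:12, $r5:0, $r6:13, $r7:9}
[2] beq  $r7, $r3, L8  →  {$r0:0, $r1:9, $r2:10, $r3:8, $r4:12, $r5:0, $r6:13, $r7:9}  ⟨branch fallthrough⟩
[3] ori   $r7, $r2, 5  →  {$r0:0, $r1:9, $r2:10, $r3:8, $r4:12, $r5:0, $r6:13, $r7:15}
[4] nor  $r2, $r0, $r4  →  {$r0:0, $r1:9, $r2:65523, $r3:8, $r4:12, $r5:0, $r6:13, $r7:15}
[5] xor  $r5, $r1, $r4  →  {$r0:0, $r1:9, $r2:65523, $r3:8, $r4:12, $r5:5, $r6:13, $r7:15}
[6] bne  $r0, $r4, L9  →  {$r0:0, $r1:9, $r2:65523, $r3:8, $r4:12, $r5:5, $r6:13, $r7:15}  ⟨branch taken⟩
[7] add  $r2, $r2, $r5  →  {$r0:0, $r1:9, $r2:65528, $r3:8, $r4:12, $r5:5, $r6:13, $r7:15}
[9] and  $r7, $r5, $r4  →  {$r0:0, $r1:9, $r2:65528, $r3:8, $r4:12, $r5:5, $r6:13, $r7:4}
[10] or   $r1, $r6, $r4  →  {$r0:0, $r1:13, $r2:65528, $r3:8, $r4:12, $r5:5, $r6:13, $r7:4}
[11] andi  $r3, $r4, 1  →  {$r0:0, $r1:13, $r2:65528, $r3:0, $r4:12, $r5:5, $r6:13, $r7:4}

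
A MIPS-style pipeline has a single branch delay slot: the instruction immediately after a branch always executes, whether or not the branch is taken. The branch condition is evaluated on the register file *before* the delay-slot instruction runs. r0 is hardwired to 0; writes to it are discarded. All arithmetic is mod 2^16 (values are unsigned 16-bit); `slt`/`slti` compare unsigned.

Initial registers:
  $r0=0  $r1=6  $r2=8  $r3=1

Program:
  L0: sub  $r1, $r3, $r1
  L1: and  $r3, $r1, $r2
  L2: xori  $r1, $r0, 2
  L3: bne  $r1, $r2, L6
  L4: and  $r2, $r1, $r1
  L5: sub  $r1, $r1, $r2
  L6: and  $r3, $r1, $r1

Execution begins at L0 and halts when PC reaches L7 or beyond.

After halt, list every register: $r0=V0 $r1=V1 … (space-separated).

$r0=0 $r1=2 $r2=2 $r3=2

#0 sub  $r1, $r3, $r1 ; 0/65531/8/1
#1 and  $r3, $r1, $r2 ; 0/65531/8/8
#2 xori  $r1, $r0, 2 ; 0/2/8/8
#3 bne  $r1, $r2, L6 ; 0/2/8/8 ; →target
#4 and  $r2, $r1, $r1 ; 0/2/2/8
#6 and  $r3, $r1, $r1 ; 0/2/2/2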